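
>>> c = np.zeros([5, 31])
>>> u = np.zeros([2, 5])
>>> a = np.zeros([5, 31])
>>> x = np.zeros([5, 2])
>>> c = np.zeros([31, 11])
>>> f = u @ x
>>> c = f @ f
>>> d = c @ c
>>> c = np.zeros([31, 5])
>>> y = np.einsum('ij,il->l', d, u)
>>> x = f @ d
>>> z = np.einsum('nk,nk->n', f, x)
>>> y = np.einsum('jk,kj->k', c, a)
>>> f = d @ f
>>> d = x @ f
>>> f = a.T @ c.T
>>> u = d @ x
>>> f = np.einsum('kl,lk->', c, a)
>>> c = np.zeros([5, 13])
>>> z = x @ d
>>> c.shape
(5, 13)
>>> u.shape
(2, 2)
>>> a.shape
(5, 31)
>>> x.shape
(2, 2)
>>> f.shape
()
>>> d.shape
(2, 2)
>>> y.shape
(5,)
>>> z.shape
(2, 2)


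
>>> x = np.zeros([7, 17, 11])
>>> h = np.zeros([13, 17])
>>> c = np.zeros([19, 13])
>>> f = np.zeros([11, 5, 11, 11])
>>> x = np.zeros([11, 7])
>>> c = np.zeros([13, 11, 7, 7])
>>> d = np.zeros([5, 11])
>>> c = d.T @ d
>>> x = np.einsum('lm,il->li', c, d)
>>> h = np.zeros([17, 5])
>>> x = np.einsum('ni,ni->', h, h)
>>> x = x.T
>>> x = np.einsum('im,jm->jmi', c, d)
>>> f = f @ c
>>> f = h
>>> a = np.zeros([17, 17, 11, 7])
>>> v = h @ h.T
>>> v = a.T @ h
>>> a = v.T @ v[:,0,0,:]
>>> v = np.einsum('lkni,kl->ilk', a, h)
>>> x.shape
(5, 11, 11)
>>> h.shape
(17, 5)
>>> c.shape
(11, 11)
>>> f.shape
(17, 5)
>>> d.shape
(5, 11)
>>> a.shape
(5, 17, 11, 5)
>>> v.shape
(5, 5, 17)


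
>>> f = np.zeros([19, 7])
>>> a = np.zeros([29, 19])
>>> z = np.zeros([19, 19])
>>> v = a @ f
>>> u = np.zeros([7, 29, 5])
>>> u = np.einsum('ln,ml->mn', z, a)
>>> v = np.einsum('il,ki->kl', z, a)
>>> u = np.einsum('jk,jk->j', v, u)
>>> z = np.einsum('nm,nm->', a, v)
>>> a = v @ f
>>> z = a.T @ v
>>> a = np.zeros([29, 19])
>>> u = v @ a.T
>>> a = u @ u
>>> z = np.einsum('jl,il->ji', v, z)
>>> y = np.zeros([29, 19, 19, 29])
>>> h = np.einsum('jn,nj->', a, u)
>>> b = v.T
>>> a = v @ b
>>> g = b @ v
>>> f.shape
(19, 7)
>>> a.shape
(29, 29)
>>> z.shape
(29, 7)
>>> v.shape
(29, 19)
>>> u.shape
(29, 29)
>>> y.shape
(29, 19, 19, 29)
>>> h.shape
()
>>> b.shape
(19, 29)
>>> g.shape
(19, 19)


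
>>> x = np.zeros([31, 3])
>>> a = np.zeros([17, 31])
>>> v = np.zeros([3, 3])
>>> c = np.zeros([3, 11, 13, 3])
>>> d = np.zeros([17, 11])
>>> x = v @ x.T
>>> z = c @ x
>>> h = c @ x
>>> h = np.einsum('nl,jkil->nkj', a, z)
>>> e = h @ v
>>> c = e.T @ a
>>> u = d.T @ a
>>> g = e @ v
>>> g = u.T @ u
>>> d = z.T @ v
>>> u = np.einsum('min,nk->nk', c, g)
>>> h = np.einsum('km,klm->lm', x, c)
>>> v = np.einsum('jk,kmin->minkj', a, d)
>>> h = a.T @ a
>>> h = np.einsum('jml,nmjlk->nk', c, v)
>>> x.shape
(3, 31)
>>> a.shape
(17, 31)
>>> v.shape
(13, 11, 3, 31, 17)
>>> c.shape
(3, 11, 31)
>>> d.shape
(31, 13, 11, 3)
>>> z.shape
(3, 11, 13, 31)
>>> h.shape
(13, 17)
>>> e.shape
(17, 11, 3)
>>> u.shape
(31, 31)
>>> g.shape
(31, 31)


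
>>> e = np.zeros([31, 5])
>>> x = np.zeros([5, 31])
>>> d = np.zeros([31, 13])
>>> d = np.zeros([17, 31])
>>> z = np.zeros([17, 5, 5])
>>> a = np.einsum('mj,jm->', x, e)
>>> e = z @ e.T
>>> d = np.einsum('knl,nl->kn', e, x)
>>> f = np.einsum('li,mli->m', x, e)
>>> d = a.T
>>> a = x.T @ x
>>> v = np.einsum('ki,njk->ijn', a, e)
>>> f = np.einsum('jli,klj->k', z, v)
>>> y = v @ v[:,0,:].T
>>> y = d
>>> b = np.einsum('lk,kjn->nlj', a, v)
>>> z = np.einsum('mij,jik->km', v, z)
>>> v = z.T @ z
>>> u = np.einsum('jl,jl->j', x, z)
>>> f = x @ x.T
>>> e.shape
(17, 5, 31)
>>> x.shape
(5, 31)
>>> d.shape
()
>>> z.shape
(5, 31)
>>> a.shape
(31, 31)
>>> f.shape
(5, 5)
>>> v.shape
(31, 31)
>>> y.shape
()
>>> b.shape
(17, 31, 5)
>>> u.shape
(5,)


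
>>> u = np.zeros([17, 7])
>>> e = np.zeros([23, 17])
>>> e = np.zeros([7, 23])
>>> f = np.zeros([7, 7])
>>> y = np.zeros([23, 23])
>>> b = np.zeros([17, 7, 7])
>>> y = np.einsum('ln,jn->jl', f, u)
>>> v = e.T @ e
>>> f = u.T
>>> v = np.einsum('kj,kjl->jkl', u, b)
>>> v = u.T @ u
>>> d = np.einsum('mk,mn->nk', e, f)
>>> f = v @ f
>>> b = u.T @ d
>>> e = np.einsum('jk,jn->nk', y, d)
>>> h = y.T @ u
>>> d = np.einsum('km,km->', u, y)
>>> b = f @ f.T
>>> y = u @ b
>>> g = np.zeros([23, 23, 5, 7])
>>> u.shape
(17, 7)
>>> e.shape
(23, 7)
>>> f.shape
(7, 17)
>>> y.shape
(17, 7)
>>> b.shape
(7, 7)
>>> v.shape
(7, 7)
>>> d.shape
()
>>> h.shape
(7, 7)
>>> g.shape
(23, 23, 5, 7)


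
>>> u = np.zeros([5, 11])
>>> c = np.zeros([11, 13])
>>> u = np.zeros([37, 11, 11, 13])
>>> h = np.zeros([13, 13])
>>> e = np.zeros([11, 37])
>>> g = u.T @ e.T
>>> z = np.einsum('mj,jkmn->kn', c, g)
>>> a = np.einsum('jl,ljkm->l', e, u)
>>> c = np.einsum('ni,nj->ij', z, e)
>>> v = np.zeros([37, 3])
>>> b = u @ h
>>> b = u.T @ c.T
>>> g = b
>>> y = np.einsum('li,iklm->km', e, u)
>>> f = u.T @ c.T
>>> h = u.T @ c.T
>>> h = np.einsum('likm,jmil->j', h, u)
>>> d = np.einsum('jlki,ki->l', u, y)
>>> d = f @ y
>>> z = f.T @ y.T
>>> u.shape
(37, 11, 11, 13)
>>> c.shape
(11, 37)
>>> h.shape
(37,)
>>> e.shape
(11, 37)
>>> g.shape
(13, 11, 11, 11)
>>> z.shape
(11, 11, 11, 11)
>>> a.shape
(37,)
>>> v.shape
(37, 3)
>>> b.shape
(13, 11, 11, 11)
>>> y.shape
(11, 13)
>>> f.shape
(13, 11, 11, 11)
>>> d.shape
(13, 11, 11, 13)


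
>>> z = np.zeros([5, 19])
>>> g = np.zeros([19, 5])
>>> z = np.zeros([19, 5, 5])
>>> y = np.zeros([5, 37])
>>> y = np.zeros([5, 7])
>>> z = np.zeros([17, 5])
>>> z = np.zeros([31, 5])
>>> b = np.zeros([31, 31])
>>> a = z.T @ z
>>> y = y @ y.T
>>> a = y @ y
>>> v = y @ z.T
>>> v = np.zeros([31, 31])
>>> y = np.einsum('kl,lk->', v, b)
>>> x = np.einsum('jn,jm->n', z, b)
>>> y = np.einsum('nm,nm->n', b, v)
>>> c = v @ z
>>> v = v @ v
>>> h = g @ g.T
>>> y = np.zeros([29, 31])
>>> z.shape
(31, 5)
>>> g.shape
(19, 5)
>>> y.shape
(29, 31)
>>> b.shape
(31, 31)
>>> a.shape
(5, 5)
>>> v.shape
(31, 31)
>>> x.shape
(5,)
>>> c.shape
(31, 5)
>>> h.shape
(19, 19)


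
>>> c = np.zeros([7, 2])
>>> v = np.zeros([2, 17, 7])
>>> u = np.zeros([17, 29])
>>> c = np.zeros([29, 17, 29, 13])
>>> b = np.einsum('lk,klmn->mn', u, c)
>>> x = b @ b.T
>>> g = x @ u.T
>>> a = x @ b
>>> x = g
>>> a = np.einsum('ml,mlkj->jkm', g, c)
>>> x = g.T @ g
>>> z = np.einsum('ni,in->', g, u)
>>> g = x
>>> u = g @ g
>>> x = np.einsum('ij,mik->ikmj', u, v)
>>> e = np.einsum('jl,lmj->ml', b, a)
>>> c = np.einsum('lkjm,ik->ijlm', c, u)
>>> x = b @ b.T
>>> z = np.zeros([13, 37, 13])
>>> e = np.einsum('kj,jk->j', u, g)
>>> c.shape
(17, 29, 29, 13)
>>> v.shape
(2, 17, 7)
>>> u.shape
(17, 17)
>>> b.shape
(29, 13)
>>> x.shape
(29, 29)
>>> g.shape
(17, 17)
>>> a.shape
(13, 29, 29)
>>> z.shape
(13, 37, 13)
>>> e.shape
(17,)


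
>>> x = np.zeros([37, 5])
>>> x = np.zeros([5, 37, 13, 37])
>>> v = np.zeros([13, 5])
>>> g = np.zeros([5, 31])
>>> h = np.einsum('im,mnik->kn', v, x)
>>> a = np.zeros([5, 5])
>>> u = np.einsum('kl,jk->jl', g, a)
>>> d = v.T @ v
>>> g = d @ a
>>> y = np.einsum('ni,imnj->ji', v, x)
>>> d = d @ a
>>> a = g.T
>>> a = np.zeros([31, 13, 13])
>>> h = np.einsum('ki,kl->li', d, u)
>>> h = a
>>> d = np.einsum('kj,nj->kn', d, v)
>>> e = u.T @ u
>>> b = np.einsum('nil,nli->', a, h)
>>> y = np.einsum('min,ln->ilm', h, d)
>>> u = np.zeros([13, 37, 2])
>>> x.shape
(5, 37, 13, 37)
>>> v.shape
(13, 5)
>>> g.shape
(5, 5)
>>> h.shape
(31, 13, 13)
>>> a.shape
(31, 13, 13)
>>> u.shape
(13, 37, 2)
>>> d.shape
(5, 13)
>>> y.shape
(13, 5, 31)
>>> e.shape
(31, 31)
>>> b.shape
()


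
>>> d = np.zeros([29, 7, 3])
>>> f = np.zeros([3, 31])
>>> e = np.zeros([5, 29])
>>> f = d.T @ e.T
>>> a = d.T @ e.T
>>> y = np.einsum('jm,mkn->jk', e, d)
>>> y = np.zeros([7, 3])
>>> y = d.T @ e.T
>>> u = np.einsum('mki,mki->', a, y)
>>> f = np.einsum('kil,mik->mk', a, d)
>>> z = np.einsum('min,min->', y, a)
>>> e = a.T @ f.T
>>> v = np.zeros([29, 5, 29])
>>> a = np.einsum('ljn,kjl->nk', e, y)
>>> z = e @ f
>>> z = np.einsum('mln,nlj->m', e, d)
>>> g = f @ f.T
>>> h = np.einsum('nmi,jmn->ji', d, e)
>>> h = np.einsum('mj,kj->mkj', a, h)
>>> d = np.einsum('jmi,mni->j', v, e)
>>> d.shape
(29,)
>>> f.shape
(29, 3)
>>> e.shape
(5, 7, 29)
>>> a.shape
(29, 3)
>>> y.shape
(3, 7, 5)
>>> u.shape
()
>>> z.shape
(5,)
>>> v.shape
(29, 5, 29)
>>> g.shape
(29, 29)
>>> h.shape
(29, 5, 3)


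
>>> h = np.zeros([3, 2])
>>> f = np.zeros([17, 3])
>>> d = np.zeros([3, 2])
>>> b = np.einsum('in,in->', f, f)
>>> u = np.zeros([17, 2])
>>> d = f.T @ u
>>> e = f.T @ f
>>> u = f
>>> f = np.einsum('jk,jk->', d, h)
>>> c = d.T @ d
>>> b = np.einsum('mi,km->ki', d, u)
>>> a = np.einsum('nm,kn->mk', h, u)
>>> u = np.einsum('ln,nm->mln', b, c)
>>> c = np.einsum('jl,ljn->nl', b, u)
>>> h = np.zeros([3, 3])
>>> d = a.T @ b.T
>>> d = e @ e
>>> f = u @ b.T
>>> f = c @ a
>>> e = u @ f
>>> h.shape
(3, 3)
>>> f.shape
(2, 17)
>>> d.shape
(3, 3)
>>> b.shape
(17, 2)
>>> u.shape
(2, 17, 2)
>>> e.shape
(2, 17, 17)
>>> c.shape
(2, 2)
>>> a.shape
(2, 17)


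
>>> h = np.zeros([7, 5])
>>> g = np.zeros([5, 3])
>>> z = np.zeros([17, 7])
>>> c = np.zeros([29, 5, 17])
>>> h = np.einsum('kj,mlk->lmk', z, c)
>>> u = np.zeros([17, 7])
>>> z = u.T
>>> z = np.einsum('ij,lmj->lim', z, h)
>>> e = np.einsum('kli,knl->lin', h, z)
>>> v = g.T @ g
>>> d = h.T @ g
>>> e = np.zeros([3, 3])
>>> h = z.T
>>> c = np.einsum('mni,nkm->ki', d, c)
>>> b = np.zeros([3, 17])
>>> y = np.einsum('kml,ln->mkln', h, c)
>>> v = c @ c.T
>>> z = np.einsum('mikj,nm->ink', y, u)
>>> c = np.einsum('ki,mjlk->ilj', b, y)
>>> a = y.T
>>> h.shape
(29, 7, 5)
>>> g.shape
(5, 3)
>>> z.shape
(29, 17, 5)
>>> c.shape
(17, 5, 29)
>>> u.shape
(17, 7)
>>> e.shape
(3, 3)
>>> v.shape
(5, 5)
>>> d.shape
(17, 29, 3)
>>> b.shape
(3, 17)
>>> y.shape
(7, 29, 5, 3)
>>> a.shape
(3, 5, 29, 7)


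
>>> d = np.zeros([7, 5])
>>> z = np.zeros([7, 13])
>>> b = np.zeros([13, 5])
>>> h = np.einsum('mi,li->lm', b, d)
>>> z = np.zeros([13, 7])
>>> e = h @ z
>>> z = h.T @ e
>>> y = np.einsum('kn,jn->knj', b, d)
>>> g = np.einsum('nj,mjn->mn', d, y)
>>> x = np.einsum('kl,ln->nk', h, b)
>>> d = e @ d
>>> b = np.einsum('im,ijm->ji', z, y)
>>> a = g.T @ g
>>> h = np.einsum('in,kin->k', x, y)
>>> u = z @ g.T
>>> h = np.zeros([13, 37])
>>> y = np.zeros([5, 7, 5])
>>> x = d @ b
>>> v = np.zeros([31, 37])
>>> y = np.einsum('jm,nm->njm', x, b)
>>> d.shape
(7, 5)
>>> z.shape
(13, 7)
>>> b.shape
(5, 13)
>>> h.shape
(13, 37)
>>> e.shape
(7, 7)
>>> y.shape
(5, 7, 13)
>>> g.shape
(13, 7)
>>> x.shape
(7, 13)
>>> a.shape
(7, 7)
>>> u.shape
(13, 13)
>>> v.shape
(31, 37)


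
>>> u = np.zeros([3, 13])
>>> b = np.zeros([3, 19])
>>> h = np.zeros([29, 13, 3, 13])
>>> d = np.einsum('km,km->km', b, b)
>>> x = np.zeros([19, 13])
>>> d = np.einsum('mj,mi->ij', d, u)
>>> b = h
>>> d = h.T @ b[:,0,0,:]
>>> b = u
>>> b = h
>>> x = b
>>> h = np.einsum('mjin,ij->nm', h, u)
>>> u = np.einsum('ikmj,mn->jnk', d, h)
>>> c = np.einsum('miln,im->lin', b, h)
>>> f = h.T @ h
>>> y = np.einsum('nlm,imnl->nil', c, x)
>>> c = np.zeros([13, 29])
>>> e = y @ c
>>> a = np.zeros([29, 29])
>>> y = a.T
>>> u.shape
(13, 29, 3)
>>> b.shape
(29, 13, 3, 13)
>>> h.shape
(13, 29)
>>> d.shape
(13, 3, 13, 13)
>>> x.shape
(29, 13, 3, 13)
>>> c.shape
(13, 29)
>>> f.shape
(29, 29)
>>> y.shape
(29, 29)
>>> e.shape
(3, 29, 29)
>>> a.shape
(29, 29)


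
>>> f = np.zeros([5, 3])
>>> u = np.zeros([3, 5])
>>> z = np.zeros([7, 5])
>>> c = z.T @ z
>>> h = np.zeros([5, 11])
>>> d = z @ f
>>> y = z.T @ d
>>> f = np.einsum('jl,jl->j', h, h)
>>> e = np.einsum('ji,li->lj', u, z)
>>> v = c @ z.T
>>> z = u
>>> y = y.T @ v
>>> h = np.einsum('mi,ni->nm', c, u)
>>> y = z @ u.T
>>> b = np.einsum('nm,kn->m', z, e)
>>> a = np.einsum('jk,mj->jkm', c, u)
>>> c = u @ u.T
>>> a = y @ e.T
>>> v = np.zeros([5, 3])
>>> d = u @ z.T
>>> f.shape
(5,)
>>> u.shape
(3, 5)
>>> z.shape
(3, 5)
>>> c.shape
(3, 3)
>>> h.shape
(3, 5)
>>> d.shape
(3, 3)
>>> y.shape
(3, 3)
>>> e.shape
(7, 3)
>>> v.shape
(5, 3)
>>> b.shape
(5,)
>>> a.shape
(3, 7)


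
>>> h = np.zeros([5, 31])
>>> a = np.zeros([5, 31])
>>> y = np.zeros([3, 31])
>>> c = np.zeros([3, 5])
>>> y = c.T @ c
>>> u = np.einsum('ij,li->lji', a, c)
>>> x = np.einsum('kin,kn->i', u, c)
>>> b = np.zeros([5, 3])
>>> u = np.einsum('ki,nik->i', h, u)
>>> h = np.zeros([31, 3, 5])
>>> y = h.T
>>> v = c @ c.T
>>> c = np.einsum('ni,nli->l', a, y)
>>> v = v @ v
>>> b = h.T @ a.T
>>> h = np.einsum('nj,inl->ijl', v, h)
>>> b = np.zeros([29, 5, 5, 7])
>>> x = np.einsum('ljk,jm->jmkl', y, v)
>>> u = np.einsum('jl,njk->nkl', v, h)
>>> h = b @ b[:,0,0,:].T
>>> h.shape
(29, 5, 5, 29)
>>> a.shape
(5, 31)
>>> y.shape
(5, 3, 31)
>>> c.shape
(3,)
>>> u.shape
(31, 5, 3)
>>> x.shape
(3, 3, 31, 5)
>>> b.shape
(29, 5, 5, 7)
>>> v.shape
(3, 3)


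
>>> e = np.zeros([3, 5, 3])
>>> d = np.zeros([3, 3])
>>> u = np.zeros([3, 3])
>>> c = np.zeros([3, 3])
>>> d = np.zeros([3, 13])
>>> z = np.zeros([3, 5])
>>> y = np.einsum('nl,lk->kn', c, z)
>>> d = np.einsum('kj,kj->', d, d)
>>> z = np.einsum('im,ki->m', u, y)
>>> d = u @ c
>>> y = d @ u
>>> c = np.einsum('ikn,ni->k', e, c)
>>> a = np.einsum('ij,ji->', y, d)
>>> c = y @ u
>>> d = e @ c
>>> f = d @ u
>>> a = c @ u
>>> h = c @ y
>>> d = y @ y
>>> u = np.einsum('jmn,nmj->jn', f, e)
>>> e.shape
(3, 5, 3)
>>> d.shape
(3, 3)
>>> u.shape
(3, 3)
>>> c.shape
(3, 3)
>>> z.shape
(3,)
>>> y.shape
(3, 3)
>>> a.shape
(3, 3)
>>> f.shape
(3, 5, 3)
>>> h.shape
(3, 3)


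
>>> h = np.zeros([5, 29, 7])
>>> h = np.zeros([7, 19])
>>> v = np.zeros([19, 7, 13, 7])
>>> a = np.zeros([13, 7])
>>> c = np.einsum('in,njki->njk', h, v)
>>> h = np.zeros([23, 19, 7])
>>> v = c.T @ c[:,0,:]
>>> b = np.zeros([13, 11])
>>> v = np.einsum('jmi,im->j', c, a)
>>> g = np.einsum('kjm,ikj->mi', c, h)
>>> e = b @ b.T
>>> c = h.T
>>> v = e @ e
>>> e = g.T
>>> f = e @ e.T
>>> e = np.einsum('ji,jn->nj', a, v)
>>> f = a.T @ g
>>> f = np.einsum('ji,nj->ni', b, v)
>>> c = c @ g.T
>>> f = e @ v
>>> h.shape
(23, 19, 7)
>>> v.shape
(13, 13)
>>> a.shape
(13, 7)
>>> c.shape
(7, 19, 13)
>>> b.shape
(13, 11)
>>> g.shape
(13, 23)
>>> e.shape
(13, 13)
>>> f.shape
(13, 13)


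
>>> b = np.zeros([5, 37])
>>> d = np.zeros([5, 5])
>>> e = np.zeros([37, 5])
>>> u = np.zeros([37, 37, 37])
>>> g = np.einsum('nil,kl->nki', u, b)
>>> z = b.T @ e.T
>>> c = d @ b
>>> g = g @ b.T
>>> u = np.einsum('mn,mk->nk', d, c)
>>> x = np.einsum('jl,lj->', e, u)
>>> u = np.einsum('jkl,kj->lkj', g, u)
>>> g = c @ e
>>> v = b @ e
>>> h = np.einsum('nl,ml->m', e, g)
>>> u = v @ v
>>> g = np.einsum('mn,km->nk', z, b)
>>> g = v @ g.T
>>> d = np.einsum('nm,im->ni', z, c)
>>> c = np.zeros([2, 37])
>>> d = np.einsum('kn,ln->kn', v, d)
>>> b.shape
(5, 37)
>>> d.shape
(5, 5)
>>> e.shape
(37, 5)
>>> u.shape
(5, 5)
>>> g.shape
(5, 37)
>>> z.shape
(37, 37)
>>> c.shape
(2, 37)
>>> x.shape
()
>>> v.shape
(5, 5)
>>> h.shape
(5,)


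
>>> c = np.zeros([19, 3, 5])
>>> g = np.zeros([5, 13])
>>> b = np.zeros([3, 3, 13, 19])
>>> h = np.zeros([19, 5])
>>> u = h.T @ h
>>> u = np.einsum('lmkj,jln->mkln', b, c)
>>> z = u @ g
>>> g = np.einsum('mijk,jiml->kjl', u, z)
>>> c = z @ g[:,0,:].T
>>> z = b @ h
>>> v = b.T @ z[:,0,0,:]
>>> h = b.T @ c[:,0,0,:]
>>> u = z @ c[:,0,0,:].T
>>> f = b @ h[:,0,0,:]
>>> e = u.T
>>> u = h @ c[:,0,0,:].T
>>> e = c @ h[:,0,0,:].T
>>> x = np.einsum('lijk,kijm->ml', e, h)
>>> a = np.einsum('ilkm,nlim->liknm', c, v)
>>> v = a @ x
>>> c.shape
(3, 13, 3, 5)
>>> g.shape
(5, 3, 13)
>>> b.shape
(3, 3, 13, 19)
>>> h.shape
(19, 13, 3, 5)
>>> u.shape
(19, 13, 3, 3)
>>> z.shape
(3, 3, 13, 5)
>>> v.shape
(13, 3, 3, 19, 3)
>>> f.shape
(3, 3, 13, 5)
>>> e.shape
(3, 13, 3, 19)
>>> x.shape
(5, 3)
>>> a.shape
(13, 3, 3, 19, 5)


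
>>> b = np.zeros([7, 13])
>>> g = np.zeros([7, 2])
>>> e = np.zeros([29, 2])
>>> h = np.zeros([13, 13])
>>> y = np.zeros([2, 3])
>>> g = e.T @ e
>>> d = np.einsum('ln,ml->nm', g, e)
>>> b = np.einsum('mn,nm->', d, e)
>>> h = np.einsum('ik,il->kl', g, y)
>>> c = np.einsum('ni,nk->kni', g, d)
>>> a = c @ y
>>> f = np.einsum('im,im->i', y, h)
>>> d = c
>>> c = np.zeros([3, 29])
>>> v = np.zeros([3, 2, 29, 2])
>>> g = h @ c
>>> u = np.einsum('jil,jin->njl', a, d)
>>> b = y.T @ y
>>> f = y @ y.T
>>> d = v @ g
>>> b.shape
(3, 3)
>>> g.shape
(2, 29)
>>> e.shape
(29, 2)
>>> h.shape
(2, 3)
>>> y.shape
(2, 3)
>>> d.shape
(3, 2, 29, 29)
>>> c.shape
(3, 29)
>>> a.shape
(29, 2, 3)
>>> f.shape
(2, 2)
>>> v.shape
(3, 2, 29, 2)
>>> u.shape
(2, 29, 3)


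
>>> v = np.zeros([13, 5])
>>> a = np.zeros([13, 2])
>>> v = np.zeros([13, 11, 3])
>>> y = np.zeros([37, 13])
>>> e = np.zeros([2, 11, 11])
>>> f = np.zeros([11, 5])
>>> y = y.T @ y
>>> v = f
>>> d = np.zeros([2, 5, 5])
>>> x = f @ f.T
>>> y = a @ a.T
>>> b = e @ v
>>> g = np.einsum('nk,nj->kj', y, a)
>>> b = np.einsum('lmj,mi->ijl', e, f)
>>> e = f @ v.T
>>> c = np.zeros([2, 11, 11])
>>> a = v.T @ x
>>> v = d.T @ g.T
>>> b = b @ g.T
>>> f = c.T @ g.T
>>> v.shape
(5, 5, 13)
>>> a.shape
(5, 11)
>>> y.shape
(13, 13)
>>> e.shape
(11, 11)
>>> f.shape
(11, 11, 13)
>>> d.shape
(2, 5, 5)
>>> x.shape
(11, 11)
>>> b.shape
(5, 11, 13)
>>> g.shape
(13, 2)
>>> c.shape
(2, 11, 11)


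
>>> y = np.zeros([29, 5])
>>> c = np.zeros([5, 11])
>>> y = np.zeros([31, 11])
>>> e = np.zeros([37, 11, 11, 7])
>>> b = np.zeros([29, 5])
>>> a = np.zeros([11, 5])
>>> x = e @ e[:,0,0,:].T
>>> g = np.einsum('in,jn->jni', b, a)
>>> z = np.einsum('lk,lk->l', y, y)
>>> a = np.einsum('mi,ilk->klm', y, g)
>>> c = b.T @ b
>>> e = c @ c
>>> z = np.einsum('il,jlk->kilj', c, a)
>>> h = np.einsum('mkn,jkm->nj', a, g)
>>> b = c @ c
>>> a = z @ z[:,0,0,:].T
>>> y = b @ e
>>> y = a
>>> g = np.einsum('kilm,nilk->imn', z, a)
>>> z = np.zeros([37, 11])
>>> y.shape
(31, 5, 5, 31)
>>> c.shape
(5, 5)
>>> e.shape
(5, 5)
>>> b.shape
(5, 5)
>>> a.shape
(31, 5, 5, 31)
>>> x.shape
(37, 11, 11, 37)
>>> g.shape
(5, 29, 31)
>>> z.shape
(37, 11)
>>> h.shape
(31, 11)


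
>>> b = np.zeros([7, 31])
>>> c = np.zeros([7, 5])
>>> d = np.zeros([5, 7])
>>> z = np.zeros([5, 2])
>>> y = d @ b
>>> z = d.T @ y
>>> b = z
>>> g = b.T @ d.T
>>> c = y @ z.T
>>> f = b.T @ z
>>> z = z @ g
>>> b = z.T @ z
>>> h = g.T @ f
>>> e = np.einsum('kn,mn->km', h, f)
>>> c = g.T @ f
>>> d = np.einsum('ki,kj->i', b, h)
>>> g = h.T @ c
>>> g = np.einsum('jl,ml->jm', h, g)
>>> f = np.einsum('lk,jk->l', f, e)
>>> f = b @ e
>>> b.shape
(5, 5)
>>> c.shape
(5, 31)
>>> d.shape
(5,)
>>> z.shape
(7, 5)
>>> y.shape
(5, 31)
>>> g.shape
(5, 31)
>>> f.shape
(5, 31)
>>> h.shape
(5, 31)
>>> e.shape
(5, 31)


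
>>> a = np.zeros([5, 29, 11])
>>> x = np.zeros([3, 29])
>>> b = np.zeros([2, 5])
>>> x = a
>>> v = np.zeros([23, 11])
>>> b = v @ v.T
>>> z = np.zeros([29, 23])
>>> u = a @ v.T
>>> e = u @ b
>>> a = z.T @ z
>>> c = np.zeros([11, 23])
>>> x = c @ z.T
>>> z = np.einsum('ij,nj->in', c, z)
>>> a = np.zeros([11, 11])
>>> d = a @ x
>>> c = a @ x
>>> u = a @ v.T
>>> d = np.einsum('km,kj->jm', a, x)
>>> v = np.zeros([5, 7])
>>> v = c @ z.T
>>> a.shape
(11, 11)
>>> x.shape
(11, 29)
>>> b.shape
(23, 23)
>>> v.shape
(11, 11)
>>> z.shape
(11, 29)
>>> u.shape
(11, 23)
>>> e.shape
(5, 29, 23)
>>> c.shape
(11, 29)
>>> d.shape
(29, 11)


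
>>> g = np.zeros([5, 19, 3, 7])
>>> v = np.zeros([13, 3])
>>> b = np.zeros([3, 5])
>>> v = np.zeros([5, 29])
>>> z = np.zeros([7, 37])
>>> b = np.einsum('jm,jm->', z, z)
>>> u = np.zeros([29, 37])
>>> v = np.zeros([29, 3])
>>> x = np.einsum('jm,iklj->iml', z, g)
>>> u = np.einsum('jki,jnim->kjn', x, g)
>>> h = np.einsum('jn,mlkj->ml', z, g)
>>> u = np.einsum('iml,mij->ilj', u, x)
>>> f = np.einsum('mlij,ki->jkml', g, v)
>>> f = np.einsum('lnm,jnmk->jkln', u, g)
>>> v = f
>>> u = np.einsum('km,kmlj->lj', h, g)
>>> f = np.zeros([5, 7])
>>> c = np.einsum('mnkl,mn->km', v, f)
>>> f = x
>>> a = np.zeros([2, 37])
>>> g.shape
(5, 19, 3, 7)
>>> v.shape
(5, 7, 37, 19)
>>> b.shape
()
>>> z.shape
(7, 37)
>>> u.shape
(3, 7)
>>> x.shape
(5, 37, 3)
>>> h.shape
(5, 19)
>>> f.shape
(5, 37, 3)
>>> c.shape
(37, 5)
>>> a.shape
(2, 37)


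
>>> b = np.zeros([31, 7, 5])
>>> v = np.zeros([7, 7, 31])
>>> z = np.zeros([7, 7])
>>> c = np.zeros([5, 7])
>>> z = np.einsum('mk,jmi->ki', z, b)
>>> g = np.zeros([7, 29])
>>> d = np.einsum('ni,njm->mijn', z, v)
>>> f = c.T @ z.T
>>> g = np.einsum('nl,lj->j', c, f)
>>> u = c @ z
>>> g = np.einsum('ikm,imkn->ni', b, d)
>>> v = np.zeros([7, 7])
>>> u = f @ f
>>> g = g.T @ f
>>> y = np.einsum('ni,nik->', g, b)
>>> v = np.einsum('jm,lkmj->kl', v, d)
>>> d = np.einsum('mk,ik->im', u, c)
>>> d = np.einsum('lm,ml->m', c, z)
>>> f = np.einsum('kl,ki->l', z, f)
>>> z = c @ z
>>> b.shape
(31, 7, 5)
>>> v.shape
(5, 31)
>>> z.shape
(5, 5)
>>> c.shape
(5, 7)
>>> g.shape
(31, 7)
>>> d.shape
(7,)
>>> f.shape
(5,)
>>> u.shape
(7, 7)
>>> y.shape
()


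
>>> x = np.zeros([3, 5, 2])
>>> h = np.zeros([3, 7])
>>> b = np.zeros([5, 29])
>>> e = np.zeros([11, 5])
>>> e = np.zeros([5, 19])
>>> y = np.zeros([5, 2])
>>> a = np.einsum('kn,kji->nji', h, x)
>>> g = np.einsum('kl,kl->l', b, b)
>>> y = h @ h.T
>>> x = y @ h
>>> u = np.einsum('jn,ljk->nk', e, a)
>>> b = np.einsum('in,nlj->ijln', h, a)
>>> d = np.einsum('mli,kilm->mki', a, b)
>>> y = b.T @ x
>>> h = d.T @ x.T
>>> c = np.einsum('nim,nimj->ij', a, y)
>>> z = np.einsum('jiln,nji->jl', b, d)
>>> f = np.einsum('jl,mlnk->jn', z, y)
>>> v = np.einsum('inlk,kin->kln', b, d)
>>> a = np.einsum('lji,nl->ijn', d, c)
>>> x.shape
(3, 7)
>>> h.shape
(2, 3, 3)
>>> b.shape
(3, 2, 5, 7)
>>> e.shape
(5, 19)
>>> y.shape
(7, 5, 2, 7)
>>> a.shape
(2, 3, 5)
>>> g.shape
(29,)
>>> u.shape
(19, 2)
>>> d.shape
(7, 3, 2)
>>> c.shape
(5, 7)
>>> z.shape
(3, 5)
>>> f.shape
(3, 2)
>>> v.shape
(7, 5, 2)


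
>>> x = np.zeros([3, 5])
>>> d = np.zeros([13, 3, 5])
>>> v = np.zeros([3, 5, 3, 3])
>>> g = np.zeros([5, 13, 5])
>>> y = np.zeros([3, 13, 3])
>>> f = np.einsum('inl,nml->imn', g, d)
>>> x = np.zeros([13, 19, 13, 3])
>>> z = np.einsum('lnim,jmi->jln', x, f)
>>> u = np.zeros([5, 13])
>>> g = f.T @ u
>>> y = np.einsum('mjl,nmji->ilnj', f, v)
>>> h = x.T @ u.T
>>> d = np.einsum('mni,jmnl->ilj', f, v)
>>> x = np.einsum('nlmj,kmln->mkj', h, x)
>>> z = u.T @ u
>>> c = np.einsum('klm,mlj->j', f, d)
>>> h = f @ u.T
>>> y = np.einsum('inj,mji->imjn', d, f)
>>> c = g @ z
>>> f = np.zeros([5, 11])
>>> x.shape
(19, 13, 5)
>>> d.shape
(13, 3, 3)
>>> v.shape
(3, 5, 3, 3)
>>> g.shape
(13, 3, 13)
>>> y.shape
(13, 5, 3, 3)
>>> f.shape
(5, 11)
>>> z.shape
(13, 13)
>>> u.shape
(5, 13)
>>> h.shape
(5, 3, 5)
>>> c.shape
(13, 3, 13)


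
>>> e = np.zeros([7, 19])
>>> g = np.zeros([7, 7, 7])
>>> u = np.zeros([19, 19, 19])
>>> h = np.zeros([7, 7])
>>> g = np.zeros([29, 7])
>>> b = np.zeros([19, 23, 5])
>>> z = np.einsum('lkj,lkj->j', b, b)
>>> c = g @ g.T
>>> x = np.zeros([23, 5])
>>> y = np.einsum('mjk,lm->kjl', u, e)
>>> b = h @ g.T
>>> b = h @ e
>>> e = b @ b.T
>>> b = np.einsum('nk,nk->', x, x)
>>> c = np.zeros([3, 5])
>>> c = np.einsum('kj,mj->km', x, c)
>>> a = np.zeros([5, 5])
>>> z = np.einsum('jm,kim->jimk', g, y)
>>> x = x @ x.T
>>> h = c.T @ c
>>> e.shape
(7, 7)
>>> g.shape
(29, 7)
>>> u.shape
(19, 19, 19)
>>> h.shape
(3, 3)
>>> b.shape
()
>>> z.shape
(29, 19, 7, 19)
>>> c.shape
(23, 3)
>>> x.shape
(23, 23)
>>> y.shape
(19, 19, 7)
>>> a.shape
(5, 5)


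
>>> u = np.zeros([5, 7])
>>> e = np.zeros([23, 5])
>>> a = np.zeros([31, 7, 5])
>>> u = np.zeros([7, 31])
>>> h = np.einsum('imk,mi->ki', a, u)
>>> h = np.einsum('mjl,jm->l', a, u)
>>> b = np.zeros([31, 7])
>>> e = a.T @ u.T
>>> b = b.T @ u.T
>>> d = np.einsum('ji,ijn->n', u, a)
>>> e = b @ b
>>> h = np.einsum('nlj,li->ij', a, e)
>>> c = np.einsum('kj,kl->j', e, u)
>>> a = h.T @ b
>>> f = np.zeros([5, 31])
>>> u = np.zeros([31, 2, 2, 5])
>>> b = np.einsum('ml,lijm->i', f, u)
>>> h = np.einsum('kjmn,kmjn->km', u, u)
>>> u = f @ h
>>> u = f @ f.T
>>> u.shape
(5, 5)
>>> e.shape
(7, 7)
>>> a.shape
(5, 7)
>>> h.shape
(31, 2)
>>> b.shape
(2,)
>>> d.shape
(5,)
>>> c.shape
(7,)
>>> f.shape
(5, 31)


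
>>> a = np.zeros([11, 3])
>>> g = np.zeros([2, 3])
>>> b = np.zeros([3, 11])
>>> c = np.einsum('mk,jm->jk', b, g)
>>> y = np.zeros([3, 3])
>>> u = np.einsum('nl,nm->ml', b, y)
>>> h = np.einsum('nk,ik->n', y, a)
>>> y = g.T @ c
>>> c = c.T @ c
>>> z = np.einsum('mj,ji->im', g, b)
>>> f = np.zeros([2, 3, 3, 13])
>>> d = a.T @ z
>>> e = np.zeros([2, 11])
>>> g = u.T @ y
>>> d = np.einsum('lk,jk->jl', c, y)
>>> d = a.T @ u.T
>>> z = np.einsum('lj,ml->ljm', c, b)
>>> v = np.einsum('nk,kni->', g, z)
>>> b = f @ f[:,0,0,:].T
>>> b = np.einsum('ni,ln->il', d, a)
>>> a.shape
(11, 3)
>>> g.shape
(11, 11)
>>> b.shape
(3, 11)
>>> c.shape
(11, 11)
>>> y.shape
(3, 11)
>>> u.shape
(3, 11)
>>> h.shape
(3,)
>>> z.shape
(11, 11, 3)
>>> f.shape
(2, 3, 3, 13)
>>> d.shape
(3, 3)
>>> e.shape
(2, 11)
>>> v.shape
()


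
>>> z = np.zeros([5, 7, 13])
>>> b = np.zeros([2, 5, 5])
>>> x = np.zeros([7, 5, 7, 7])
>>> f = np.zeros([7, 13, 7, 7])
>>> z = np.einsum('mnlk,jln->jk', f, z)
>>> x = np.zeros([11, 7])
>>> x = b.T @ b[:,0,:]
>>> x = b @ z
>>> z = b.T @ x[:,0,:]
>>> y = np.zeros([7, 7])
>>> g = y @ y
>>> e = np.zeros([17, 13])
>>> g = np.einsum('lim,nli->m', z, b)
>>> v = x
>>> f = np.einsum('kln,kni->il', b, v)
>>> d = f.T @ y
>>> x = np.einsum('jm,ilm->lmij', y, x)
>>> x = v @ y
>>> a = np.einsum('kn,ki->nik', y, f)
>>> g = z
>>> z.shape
(5, 5, 7)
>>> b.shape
(2, 5, 5)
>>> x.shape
(2, 5, 7)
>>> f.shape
(7, 5)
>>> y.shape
(7, 7)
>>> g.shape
(5, 5, 7)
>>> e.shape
(17, 13)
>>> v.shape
(2, 5, 7)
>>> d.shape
(5, 7)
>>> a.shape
(7, 5, 7)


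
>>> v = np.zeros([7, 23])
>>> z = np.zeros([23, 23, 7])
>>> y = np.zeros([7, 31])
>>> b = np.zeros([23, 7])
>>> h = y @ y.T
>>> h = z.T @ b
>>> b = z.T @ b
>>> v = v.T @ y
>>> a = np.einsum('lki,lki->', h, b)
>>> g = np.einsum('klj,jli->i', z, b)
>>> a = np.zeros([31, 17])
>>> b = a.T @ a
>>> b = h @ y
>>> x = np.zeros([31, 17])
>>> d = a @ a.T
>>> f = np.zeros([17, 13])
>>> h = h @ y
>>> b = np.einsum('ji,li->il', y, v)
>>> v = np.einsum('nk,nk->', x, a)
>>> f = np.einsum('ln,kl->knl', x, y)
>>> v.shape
()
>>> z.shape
(23, 23, 7)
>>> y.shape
(7, 31)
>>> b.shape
(31, 23)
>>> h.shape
(7, 23, 31)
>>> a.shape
(31, 17)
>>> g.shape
(7,)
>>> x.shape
(31, 17)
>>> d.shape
(31, 31)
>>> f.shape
(7, 17, 31)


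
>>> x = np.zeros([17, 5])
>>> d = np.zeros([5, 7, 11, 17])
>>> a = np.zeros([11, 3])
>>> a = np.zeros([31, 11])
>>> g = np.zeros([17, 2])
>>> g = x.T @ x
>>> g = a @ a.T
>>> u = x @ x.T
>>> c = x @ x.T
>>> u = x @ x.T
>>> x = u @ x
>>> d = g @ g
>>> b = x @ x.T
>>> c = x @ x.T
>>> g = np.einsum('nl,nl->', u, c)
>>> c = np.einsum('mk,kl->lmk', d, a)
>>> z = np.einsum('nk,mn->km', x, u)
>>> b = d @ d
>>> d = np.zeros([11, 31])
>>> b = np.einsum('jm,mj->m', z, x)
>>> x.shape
(17, 5)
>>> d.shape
(11, 31)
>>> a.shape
(31, 11)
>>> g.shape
()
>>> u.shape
(17, 17)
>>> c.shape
(11, 31, 31)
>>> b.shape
(17,)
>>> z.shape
(5, 17)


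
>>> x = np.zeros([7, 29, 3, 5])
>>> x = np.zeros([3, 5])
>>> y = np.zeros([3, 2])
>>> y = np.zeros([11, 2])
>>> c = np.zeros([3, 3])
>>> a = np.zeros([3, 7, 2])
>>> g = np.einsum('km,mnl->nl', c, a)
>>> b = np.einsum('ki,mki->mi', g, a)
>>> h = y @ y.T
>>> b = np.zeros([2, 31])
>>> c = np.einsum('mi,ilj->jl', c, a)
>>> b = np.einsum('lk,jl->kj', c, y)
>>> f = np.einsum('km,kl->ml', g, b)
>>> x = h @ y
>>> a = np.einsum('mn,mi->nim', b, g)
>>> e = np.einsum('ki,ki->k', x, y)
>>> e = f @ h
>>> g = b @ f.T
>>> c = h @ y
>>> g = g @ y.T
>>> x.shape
(11, 2)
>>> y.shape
(11, 2)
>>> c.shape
(11, 2)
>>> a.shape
(11, 2, 7)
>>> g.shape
(7, 11)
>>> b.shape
(7, 11)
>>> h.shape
(11, 11)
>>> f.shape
(2, 11)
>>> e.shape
(2, 11)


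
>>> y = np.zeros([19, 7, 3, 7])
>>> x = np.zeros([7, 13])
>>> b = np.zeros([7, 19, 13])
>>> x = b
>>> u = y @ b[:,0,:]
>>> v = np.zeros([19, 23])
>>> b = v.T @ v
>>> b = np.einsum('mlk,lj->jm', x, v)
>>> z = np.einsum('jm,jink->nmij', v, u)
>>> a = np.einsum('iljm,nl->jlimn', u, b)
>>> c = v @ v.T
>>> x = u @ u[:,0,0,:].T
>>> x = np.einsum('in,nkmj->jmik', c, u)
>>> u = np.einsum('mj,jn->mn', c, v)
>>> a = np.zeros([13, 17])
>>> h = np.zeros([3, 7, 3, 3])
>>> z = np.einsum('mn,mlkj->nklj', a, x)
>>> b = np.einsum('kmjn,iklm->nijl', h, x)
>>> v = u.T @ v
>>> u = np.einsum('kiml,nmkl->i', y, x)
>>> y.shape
(19, 7, 3, 7)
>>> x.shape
(13, 3, 19, 7)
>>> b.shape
(3, 13, 3, 19)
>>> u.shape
(7,)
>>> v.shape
(23, 23)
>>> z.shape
(17, 19, 3, 7)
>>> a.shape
(13, 17)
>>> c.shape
(19, 19)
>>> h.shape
(3, 7, 3, 3)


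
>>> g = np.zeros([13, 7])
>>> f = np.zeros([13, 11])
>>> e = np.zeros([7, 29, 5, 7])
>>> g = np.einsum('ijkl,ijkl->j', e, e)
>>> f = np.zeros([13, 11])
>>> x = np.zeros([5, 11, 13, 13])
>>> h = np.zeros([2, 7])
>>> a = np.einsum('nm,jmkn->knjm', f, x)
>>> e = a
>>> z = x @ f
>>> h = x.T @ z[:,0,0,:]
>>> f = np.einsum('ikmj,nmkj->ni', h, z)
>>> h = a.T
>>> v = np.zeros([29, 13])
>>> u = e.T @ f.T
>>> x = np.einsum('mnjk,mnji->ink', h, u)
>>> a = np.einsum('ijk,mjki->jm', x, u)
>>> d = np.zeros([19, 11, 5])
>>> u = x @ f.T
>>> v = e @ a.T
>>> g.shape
(29,)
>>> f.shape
(5, 13)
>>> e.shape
(13, 13, 5, 11)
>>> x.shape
(5, 5, 13)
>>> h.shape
(11, 5, 13, 13)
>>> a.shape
(5, 11)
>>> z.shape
(5, 11, 13, 11)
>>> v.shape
(13, 13, 5, 5)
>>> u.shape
(5, 5, 5)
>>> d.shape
(19, 11, 5)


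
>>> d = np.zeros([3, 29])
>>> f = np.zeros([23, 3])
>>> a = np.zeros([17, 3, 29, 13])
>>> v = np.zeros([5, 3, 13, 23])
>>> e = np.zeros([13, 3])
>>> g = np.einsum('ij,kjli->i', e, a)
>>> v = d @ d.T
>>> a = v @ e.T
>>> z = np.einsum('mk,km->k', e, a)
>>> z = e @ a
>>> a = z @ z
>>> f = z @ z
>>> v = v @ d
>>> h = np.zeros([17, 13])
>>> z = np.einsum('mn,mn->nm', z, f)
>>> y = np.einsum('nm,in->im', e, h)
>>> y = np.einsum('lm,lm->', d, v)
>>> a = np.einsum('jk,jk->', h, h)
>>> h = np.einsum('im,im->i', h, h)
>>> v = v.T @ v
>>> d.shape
(3, 29)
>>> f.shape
(13, 13)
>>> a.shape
()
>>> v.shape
(29, 29)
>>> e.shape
(13, 3)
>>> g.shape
(13,)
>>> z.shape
(13, 13)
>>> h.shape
(17,)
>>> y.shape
()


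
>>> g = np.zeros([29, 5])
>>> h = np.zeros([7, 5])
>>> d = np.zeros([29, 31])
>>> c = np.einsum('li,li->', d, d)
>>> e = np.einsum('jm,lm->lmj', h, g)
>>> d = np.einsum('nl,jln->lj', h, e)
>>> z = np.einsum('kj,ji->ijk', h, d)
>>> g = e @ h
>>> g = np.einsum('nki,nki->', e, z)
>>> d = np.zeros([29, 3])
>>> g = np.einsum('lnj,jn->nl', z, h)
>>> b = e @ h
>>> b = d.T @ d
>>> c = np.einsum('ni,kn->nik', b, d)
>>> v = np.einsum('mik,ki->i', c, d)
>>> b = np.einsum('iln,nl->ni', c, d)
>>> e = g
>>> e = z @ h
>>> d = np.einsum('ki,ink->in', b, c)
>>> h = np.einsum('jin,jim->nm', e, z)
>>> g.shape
(5, 29)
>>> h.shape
(5, 7)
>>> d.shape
(3, 3)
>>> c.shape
(3, 3, 29)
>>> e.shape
(29, 5, 5)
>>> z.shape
(29, 5, 7)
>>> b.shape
(29, 3)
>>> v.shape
(3,)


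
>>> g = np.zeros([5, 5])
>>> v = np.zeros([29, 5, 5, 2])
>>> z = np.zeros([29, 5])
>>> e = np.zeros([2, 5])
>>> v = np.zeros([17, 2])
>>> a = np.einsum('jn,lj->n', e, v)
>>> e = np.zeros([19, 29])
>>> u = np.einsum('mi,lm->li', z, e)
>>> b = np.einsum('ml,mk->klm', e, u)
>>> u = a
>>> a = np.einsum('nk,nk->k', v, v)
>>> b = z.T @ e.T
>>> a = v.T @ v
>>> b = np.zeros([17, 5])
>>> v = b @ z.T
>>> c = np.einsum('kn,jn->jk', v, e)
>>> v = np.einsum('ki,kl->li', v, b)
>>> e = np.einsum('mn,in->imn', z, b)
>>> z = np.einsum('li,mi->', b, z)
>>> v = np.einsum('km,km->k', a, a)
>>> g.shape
(5, 5)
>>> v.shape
(2,)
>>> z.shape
()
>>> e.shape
(17, 29, 5)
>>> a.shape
(2, 2)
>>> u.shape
(5,)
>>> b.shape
(17, 5)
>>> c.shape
(19, 17)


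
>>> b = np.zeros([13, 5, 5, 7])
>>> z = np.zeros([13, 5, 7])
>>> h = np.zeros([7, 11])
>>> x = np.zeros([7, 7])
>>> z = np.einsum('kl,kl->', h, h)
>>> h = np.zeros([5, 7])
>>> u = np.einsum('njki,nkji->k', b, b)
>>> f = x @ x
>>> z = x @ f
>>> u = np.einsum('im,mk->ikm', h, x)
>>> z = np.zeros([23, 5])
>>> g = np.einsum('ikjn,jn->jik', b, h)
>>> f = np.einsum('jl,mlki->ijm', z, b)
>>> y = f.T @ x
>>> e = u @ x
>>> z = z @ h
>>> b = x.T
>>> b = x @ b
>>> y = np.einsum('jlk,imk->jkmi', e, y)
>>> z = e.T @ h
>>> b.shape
(7, 7)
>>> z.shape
(7, 7, 7)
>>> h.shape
(5, 7)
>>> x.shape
(7, 7)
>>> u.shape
(5, 7, 7)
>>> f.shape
(7, 23, 13)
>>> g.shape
(5, 13, 5)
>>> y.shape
(5, 7, 23, 13)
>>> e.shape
(5, 7, 7)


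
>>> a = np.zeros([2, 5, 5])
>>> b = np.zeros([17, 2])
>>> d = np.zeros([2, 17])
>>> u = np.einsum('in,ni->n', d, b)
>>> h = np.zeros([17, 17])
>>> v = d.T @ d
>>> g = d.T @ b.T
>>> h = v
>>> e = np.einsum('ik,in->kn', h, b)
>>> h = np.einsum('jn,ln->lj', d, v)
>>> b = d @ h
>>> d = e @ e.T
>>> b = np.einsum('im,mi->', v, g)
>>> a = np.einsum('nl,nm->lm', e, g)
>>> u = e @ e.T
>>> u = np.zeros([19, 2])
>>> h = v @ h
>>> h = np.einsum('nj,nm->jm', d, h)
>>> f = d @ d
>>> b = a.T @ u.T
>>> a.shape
(2, 17)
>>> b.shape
(17, 19)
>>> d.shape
(17, 17)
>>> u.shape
(19, 2)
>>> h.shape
(17, 2)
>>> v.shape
(17, 17)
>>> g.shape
(17, 17)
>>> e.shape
(17, 2)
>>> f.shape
(17, 17)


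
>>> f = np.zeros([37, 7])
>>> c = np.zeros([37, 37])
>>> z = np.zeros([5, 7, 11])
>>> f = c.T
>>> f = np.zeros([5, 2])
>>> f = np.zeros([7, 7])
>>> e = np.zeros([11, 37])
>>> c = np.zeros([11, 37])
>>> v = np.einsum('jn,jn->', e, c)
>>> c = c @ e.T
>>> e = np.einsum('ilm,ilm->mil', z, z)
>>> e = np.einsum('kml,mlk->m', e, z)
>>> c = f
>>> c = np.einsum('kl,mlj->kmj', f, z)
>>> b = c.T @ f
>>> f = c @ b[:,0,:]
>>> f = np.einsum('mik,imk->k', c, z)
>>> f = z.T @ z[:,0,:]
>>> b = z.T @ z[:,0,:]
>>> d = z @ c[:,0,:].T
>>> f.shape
(11, 7, 11)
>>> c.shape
(7, 5, 11)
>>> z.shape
(5, 7, 11)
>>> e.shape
(5,)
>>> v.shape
()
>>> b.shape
(11, 7, 11)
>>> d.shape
(5, 7, 7)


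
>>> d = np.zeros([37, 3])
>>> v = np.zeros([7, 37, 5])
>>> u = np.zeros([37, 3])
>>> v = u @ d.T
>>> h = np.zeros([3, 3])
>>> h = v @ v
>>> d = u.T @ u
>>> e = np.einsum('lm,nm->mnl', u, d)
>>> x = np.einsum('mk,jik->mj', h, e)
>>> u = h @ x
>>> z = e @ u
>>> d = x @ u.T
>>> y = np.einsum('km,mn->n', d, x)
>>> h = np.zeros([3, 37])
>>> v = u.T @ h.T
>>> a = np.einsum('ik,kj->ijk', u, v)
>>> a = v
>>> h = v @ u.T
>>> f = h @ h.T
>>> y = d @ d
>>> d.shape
(37, 37)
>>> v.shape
(3, 3)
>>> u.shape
(37, 3)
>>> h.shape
(3, 37)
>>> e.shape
(3, 3, 37)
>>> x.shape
(37, 3)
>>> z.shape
(3, 3, 3)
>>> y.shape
(37, 37)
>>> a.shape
(3, 3)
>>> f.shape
(3, 3)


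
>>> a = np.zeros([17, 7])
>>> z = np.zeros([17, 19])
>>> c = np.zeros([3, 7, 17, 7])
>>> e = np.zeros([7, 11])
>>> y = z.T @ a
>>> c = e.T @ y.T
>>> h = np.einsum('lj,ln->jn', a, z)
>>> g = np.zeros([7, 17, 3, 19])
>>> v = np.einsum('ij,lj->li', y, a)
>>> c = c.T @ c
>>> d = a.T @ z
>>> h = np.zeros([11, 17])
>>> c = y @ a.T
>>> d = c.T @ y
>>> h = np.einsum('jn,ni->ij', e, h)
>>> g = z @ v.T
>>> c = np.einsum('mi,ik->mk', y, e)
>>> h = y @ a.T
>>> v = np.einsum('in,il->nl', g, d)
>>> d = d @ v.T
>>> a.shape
(17, 7)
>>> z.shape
(17, 19)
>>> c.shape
(19, 11)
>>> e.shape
(7, 11)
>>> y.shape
(19, 7)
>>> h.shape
(19, 17)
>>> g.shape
(17, 17)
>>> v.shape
(17, 7)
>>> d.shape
(17, 17)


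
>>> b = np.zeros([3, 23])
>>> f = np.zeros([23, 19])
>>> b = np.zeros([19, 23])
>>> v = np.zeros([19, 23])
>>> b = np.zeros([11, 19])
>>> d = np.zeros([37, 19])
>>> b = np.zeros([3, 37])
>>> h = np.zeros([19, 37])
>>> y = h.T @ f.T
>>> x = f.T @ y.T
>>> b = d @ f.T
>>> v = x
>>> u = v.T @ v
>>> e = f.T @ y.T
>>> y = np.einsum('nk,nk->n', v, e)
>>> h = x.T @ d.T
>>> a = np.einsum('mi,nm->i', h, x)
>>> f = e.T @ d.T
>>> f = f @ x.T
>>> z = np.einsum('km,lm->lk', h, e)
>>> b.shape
(37, 23)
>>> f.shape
(37, 19)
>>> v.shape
(19, 37)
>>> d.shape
(37, 19)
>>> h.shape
(37, 37)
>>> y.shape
(19,)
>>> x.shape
(19, 37)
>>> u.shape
(37, 37)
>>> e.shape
(19, 37)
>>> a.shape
(37,)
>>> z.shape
(19, 37)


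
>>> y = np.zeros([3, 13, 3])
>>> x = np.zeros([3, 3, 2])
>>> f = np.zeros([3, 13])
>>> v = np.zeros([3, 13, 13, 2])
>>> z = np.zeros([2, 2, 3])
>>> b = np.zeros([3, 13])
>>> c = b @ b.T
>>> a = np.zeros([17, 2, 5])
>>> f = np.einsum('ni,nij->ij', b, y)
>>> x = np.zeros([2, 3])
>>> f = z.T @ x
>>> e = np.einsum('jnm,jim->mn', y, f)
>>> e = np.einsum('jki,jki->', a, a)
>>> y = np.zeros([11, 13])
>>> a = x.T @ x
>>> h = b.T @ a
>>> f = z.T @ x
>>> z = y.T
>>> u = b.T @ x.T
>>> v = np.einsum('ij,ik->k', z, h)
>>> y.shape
(11, 13)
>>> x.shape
(2, 3)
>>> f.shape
(3, 2, 3)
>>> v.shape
(3,)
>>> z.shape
(13, 11)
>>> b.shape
(3, 13)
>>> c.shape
(3, 3)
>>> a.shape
(3, 3)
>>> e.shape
()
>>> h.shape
(13, 3)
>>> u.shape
(13, 2)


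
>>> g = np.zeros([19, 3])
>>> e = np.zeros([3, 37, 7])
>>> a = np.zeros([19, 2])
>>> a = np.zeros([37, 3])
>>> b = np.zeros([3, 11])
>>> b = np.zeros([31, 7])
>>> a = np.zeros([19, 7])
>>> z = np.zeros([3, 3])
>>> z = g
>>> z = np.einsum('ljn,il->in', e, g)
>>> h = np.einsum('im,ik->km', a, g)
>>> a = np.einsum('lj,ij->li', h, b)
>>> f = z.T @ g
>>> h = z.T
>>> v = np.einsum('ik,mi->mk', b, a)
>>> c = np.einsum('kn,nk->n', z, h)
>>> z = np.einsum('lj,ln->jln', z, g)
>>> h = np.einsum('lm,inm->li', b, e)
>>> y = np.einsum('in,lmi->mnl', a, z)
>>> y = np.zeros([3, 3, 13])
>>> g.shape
(19, 3)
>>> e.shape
(3, 37, 7)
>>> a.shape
(3, 31)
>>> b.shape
(31, 7)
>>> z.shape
(7, 19, 3)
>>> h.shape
(31, 3)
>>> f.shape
(7, 3)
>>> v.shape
(3, 7)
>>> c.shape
(7,)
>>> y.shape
(3, 3, 13)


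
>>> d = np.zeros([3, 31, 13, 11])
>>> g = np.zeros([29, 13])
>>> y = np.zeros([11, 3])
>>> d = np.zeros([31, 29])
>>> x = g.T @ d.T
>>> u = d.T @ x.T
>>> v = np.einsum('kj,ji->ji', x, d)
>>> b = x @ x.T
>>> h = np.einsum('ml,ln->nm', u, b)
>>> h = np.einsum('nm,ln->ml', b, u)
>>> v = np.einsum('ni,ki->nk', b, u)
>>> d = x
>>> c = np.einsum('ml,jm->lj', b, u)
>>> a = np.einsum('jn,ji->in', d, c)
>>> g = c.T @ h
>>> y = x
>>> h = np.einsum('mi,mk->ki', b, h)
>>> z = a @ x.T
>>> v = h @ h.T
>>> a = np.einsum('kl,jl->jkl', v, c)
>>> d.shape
(13, 31)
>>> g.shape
(29, 29)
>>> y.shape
(13, 31)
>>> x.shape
(13, 31)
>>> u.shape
(29, 13)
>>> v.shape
(29, 29)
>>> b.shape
(13, 13)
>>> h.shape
(29, 13)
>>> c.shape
(13, 29)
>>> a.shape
(13, 29, 29)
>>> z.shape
(29, 13)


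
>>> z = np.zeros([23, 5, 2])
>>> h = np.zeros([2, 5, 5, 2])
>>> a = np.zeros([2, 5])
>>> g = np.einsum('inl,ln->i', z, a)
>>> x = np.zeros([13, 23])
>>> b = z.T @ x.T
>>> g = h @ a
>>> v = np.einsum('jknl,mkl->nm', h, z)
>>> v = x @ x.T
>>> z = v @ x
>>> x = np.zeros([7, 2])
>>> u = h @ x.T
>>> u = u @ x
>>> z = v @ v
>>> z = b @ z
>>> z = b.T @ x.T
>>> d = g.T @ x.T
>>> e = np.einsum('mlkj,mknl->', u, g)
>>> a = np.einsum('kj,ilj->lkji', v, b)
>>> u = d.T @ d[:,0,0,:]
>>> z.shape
(13, 5, 7)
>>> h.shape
(2, 5, 5, 2)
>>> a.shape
(5, 13, 13, 2)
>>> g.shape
(2, 5, 5, 5)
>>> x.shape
(7, 2)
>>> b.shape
(2, 5, 13)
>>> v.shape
(13, 13)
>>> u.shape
(7, 5, 5, 7)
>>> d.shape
(5, 5, 5, 7)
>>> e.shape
()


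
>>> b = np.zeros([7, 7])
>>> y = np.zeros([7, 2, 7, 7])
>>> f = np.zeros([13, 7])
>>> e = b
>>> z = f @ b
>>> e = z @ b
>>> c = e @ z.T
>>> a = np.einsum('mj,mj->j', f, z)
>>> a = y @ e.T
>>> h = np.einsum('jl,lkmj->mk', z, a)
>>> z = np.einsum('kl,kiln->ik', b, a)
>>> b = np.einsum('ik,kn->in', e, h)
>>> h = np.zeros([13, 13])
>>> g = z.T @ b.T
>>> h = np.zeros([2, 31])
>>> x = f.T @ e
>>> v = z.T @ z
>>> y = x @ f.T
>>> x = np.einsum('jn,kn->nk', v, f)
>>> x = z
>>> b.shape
(13, 2)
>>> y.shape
(7, 13)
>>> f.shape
(13, 7)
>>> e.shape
(13, 7)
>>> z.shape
(2, 7)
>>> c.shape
(13, 13)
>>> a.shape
(7, 2, 7, 13)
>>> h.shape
(2, 31)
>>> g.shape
(7, 13)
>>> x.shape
(2, 7)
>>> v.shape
(7, 7)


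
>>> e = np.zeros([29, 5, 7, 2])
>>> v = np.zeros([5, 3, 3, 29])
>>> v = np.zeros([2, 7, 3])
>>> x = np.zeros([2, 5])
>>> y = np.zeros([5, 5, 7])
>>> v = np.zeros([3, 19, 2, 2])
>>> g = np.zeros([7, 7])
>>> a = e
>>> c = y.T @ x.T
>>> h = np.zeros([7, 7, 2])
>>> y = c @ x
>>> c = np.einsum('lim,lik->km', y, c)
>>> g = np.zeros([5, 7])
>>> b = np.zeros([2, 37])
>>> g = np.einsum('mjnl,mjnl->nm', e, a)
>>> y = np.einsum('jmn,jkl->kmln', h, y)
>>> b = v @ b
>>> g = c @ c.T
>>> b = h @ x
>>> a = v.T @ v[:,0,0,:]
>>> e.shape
(29, 5, 7, 2)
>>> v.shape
(3, 19, 2, 2)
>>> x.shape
(2, 5)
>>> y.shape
(5, 7, 5, 2)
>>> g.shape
(2, 2)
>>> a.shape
(2, 2, 19, 2)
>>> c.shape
(2, 5)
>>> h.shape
(7, 7, 2)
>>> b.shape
(7, 7, 5)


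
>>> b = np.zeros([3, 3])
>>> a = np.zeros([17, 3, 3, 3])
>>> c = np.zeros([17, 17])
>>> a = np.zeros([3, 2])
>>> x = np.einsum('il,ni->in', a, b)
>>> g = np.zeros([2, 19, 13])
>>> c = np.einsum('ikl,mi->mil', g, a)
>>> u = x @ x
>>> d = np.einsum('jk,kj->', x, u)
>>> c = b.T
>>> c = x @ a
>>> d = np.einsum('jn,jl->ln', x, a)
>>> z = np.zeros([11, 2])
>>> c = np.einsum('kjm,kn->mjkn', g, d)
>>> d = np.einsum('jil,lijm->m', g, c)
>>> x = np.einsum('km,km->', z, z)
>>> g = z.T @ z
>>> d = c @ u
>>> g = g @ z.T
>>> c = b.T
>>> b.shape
(3, 3)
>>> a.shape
(3, 2)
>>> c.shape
(3, 3)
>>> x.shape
()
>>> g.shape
(2, 11)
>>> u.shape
(3, 3)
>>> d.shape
(13, 19, 2, 3)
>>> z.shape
(11, 2)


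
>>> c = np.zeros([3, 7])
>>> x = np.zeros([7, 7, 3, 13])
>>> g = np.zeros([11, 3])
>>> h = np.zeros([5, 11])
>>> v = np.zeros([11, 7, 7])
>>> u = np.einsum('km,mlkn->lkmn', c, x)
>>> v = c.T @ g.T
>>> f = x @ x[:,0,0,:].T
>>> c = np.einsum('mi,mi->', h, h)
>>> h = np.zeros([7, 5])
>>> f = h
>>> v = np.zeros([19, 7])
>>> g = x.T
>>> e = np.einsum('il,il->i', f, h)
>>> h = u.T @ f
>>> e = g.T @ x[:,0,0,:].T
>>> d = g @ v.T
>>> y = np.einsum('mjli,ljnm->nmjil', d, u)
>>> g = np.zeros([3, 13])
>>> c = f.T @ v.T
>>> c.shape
(5, 19)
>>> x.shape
(7, 7, 3, 13)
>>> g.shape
(3, 13)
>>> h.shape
(13, 7, 3, 5)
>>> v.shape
(19, 7)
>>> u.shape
(7, 3, 7, 13)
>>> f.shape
(7, 5)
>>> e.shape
(7, 7, 3, 7)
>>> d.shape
(13, 3, 7, 19)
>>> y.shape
(7, 13, 3, 19, 7)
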